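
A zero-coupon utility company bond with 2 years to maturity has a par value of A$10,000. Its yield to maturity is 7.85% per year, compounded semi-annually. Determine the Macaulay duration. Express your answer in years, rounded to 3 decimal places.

2.000 years

A zero-coupon bond has a single cash flow at maturity, so its Macaulay duration equals its maturity: 2 years.
(Equivalently: 4 semi-annual periods ÷ 2 = 2 years.)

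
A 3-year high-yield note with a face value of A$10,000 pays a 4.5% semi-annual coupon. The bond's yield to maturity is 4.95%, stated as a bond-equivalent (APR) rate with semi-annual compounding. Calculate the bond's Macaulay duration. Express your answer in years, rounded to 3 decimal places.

2.839 years

Periodic yield y = 0.02475. Discount each cash flow and weight by its period:
  t   CF        PV=CF/(1+0.02475)^t    t·PV
  1       225.00       219.5657       219.5657
  2       225.00       214.2627       428.5255
  3       225.00       209.0878       627.2635
  4       225.00       204.0379       816.1515
  5       225.00       199.1099       995.5496
  6    10,225.00     8,829.8994    52,979.3963
  Σ                  9,875.9635    56,066.4521
Price P = Σ PV = 9,875.9635.
Macaulay duration = Σ(t·PV) / P = 56,066.4521 / 9,875.9635 = 5.67706 half-year periods.
In years: 5.67706 / 2 = 2.83853 years.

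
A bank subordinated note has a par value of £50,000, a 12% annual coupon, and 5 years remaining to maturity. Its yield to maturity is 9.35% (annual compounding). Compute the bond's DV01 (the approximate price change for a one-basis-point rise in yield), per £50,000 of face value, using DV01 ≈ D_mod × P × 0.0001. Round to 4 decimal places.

£20.5909

Periodic yield y = 0.0935.
  t   CF        PV=CF/(1+0.0935)^t    t·PV
  1     6,000.00     5,486.9684     5,486.9684
  2     6,000.00     5,017.8038    10,035.6076
  3     6,000.00     4,588.7552    13,766.2656
  4     6,000.00     4,196.3925    16,785.5700
  5    56,000.00    35,817.4027   179,087.0136
  Σ                 55,107.3226   225,161.4252
P = 55,107.3226; D_Mac = 4.08587 yrs; D_mod = 3.73651 yrs.
DV01 ≈ 3.73651 × 55,107.3226 × 0.0001 = 20.590894.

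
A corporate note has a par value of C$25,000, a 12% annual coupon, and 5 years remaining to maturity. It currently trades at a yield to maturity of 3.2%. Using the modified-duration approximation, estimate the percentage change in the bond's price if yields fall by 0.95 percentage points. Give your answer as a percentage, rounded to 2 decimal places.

+3.86%

Periodic yield y = 0.032. Modified duration first:
  t   CF        PV=CF/(1+0.032)^t    t·PV
  1     3,000.00     2,906.9767     2,906.9767
  2     3,000.00     2,816.8379     5,633.6759
  3     3,000.00     2,729.4941     8,188.4824
  4     3,000.00     2,644.8586    10,579.4346
  5    28,000.00    23,919.9102   119,599.5510
  Σ                 35,018.0776   146,908.1205
P = 35,018.0776; D_Mac = 4.19521 yrs; D_mod = 4.19521/(1+0.032) = 4.06512 yrs.
ΔP/P ≈ -D_mod · Δy = -4.06512 × (-0.0095) = +0.038619 = +3.8619%.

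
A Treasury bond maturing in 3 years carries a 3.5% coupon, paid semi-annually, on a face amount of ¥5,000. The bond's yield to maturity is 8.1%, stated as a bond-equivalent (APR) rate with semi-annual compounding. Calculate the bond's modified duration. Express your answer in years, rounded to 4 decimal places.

Periodic yield y = 0.0405. First find Macaulay duration:
  t   CF        PV=CF/(1+0.0405)^t    t·PV
  1        87.50        84.0942        84.0942
  2        87.50        80.8209       161.6419
  3        87.50        77.6751       233.0253
  4        87.50        74.6517       298.6068
  5        87.50        71.7460       358.7299
  6     5,087.50     4,009.1464    24,054.8784
  Σ                  4,398.1343    25,190.9765
P = 4,398.1343; Macaulay duration = 25,190.9765 / 4,398.1343 = 5.72765 half-year periods = 2.86383 years.
Modified duration = D_Mac / (1 + y) = 2.86383 / 1.0405 = 2.75235 years.

2.7524 years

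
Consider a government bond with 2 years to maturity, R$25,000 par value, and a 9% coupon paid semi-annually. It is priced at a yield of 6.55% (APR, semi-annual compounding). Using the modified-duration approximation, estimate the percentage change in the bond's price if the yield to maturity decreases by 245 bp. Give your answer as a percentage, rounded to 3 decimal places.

Periodic yield y = 0.03275. Modified duration first:
  t   CF        PV=CF/(1+0.03275)^t    t·PV
  1     1,125.00     1,089.3246     1,089.3246
  2     1,125.00     1,054.7806     2,109.5611
  3     1,125.00     1,021.3319     3,063.9958
  4    26,125.00    22,965.4778    91,861.9110
  Σ                 26,130.9149    98,124.7925
P = 26,130.9149; D_Mac = 3.75512 half-year periods = 1.87756 yrs; D_mod = 1.87756/(1+0.03275) = 1.81802 yrs.
ΔP/P ≈ -D_mod · Δy = -1.81802 × (-0.0245) = +0.044542 = +4.4542%.

+4.454%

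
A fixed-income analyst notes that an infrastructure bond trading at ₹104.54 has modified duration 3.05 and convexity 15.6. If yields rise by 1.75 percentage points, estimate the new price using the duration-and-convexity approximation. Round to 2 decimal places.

Duration effect: -D_mod·Δy = -3.05 × (+0.0175) = -0.053375
Convexity effect: ½·C·(Δy)² = 0.5 × 15.6 × (0.0175)² = +0.00238875
ΔP/P ≈ -0.053375 + 0.00238875 = -0.05098625
New price ≈ 104.54 × (1 - 0.05098625) = 99.209897425.

₹99.21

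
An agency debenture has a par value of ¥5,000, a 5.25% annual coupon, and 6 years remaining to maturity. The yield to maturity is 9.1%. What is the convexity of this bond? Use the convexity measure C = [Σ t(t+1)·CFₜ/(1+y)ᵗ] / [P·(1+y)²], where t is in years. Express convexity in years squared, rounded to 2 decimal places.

29.25

With y = 0.091:
  t   CF        PV=CF/(1+0.091)^t    t·PV        t(t+1)·PV
  1       262.50       240.6049       240.6049         481.2099
  2       262.50       220.5362       441.0723       1,323.2170
  3       262.50       202.1413       606.4239       2,425.6956
  4       262.50       185.2808       741.1230       3,705.6150
  5       262.50       169.8265       849.1327       5,094.7961
  6     5,262.50     3,120.6395    18,723.8372     131,066.8602
  Σ                  4,139.0292    21,602.1940     144,097.3938
P = 4,139.0292.
Convexity = Σ t(t+1)·PV / [P·(1+y)²] = 144,097.3938 / (4,139.0292 × 1.190281) = 29.24881.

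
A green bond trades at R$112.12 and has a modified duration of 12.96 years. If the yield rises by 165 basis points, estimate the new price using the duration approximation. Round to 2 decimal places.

R$88.14

Duration approximation: ΔP/P ≈ -D_mod · Δy = -12.96 × (+0.0165) = -0.213840.
New price ≈ 112.12 × (1 - 0.213840) = 88.1442592.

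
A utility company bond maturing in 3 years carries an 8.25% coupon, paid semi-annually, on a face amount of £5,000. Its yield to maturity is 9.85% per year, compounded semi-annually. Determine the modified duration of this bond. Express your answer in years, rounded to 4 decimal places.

Periodic yield y = 0.04925. First find Macaulay duration:
  t   CF        PV=CF/(1+0.04925)^t    t·PV
  1       206.25       196.5690       196.5690
  2       206.25       187.3424       374.6847
  3       206.25       178.5488       535.6465
  4       206.25       170.1681       680.6722
  5       206.25       162.1807       810.9033
  6     5,206.25     3,901.6755    23,410.0533
  Σ                  4,796.4844    26,008.5290
P = 4,796.4844; Macaulay duration = 26,008.5290 / 4,796.4844 = 5.42241 half-year periods = 2.71121 years.
Modified duration = D_Mac / (1 + y) = 2.71121 / 1.04925 = 2.58395 years.

2.5839 years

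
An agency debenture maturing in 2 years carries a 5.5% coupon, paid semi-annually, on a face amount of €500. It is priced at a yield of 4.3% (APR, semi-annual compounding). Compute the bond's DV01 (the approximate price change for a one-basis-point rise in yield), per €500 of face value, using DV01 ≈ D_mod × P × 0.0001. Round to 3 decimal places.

Periodic yield y = 0.0215.
  t   CF        PV=CF/(1+0.0215)^t    t·PV
  1        13.75        13.4606        13.4606
  2        13.75        13.1773        26.3546
  3        13.75        12.8999        38.6998
  4       513.75       471.8439     1,887.3756
  Σ                    511.3817     1,965.8906
P = 511.3817; D_Mac = 3.84427 half-year periods = 1.92214 yrs; D_mod = 1.88168 yrs.
DV01 ≈ 1.88168 × 511.3817 × 0.0001 = 0.096226.

€0.096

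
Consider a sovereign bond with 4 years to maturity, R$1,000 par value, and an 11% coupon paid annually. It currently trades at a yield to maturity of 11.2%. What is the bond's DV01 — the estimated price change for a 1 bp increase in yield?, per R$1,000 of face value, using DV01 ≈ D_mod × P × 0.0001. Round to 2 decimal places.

R$0.31

Periodic yield y = 0.112.
  t   CF        PV=CF/(1+0.112)^t    t·PV
  1       110.00        98.9209        98.9209
  2       110.00        88.9576       177.9152
  3       110.00        79.9979       239.9936
  4     1,110.00       725.9452     2,903.7807
  Σ                    993.8215     3,420.6104
P = 993.8215; D_Mac = 3.44188 yrs; D_mod = 3.09521 yrs.
DV01 ≈ 3.09521 × 993.8215 × 0.0001 = 0.307609.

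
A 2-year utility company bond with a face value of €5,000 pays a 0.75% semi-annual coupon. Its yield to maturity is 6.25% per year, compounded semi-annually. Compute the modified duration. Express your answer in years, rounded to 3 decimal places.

Periodic yield y = 0.03125. First find Macaulay duration:
  t   CF        PV=CF/(1+0.03125)^t    t·PV
  1        18.75        18.1818        18.1818
  2        18.75        17.6309        35.2617
  3        18.75        17.0966        51.2898
  4     5,018.75     4,437.5138    17,750.0552
  Σ                  4,490.4231    17,854.7885
P = 4,490.4231; Macaulay duration = 17,854.7885 / 4,490.4231 = 3.97619 half-year periods = 1.98810 years.
Modified duration = D_Mac / (1 + y) = 1.98810 / 1.03125 = 1.92785 years.

1.928 years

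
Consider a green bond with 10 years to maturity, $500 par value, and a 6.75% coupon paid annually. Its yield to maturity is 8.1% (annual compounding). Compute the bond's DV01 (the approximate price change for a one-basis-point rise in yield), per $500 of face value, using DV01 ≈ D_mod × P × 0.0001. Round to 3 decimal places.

Periodic yield y = 0.081.
  t   CF        PV=CF/(1+0.081)^t    t·PV
  1        33.75        31.2211        31.2211
  2        33.75        28.8817        57.7634
  3        33.75        26.7176        80.1527
  4        33.75        24.7156        98.8624
  5        33.75        22.8636       114.3182
  6        33.75        21.1505       126.9027
  7        33.75        19.5656       136.9594
  8        33.75        18.0996       144.7965
  9        33.75        16.7434       150.6902
  10      533.75       244.9520     2,449.5198
  Σ                    454.9105     3,391.1863
P = 454.9105; D_Mac = 7.45462 yrs; D_mod = 6.89604 yrs.
DV01 ≈ 6.89604 × 454.9105 × 0.0001 = 0.313708.

$0.314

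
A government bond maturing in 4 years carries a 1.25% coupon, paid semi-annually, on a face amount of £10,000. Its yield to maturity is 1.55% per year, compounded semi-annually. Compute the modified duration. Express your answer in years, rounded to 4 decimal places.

Periodic yield y = 0.00775. First find Macaulay duration:
  t   CF        PV=CF/(1+0.00775)^t    t·PV
  1        62.50        62.0194        62.0194
  2        62.50        61.5424       123.0848
  3        62.50        61.0691       183.2073
  4        62.50        60.5995       242.3979
  5        62.50        60.1334       300.6672
  6        62.50        59.6710       358.0259
  7        62.50        59.2121       414.4846
  8    10,062.50     9,459.8323    75,678.6586
  Σ                  9,884.0791    77,362.5456
P = 9,884.0791; Macaulay duration = 77,362.5456 / 9,884.0791 = 7.82699 half-year periods = 3.91349 years.
Modified duration = D_Mac / (1 + y) = 3.91349 / 1.00775 = 3.88340 years.

3.8834 years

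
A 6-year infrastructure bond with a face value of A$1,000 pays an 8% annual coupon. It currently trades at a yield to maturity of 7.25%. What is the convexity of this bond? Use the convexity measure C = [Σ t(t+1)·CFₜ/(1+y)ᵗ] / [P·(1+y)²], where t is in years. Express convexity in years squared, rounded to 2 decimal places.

With y = 0.0725:
  t   CF        PV=CF/(1+0.0725)^t    t·PV        t(t+1)·PV
  1        80.00        74.5921        74.5921         149.1841
  2        80.00        69.5497       139.0994         417.2983
  3        80.00        64.8482       194.5447         778.1787
  4        80.00        60.4645       241.8582       1,209.2909
  5        80.00        56.3772       281.8860       1,691.3159
  6     1,080.00       709.6430     4,257.8583      29,805.0079
  Σ                  1,035.4748     5,189.8386      34,050.2758
P = 1,035.4748.
Convexity = Σ t(t+1)·PV / [P·(1+y)²] = 34,050.2758 / (1,035.4748 × 1.150256) = 28.58818.

28.59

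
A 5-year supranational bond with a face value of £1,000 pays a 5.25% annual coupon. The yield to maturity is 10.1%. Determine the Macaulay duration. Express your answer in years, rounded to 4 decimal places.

4.4672 years

Periodic yield y = 0.101. Discount each cash flow and weight by its year:
  t   CF        PV=CF/(1+0.101)^t    t·PV
  1        52.50        47.6839        47.6839
  2        52.50        43.3096        86.6193
  3        52.50        39.3366       118.0099
  4        52.50        35.7281       142.9124
  5     1,052.50       650.5572     3,252.7862
  Σ                    816.6156     3,648.0118
Price P = Σ PV = 816.6156.
Macaulay duration = Σ(t·PV) / P = 3,648.0118 / 816.6156 = 4.46723 years.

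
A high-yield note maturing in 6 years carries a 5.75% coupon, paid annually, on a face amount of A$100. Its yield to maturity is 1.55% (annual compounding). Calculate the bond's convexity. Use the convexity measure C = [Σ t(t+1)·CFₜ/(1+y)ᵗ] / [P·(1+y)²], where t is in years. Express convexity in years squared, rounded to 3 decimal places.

34.663

With y = 0.0155:
  t   CF        PV=CF/(1+0.0155)^t    t·PV        t(t+1)·PV
  1         5.75         5.6622         5.6622          11.3245
  2         5.75         5.5758        11.1516          33.4549
  3         5.75         5.4907        16.4721          65.8885
  4         5.75         5.4069        21.6276         108.1379
  5         5.75         5.3244        26.6218         159.7311
  6       105.75        96.4275       578.5649       4,049.9541
  Σ                    123.8875       660.1003       4,428.4909
P = 123.8875.
Convexity = Σ t(t+1)·PV / [P·(1+y)²] = 4,428.4909 / (123.8875 × 1.031240) = 34.66318.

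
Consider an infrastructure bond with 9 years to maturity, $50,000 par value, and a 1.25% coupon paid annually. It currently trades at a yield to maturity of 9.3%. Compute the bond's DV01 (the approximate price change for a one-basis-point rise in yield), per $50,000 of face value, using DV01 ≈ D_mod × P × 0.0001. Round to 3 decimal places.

Periodic yield y = 0.093.
  t   CF        PV=CF/(1+0.093)^t    t·PV
  1       625.00       571.8207       571.8207
  2       625.00       523.1662     1,046.3324
  3       625.00       478.6516     1,435.9549
  4       625.00       437.9246     1,751.6985
  5       625.00       400.6630     2,003.3149
  6       625.00       366.5718     2,199.4308
  7       625.00       335.3813     2,347.6693
  8       625.00       306.8448     2,454.7581
  9    50,625.00    22,739.6397   204,656.7571
  Σ                 26,160.6637   218,467.7366
P = 26,160.6637; D_Mac = 8.35100 yrs; D_mod = 7.64044 yrs.
DV01 ≈ 7.64044 × 26,160.6637 × 0.0001 = 19.987899.

$19.988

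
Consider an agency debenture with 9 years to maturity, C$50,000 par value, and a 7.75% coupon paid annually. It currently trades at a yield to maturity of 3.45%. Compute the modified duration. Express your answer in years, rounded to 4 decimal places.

Periodic yield y = 0.0345. First find Macaulay duration:
  t   CF        PV=CF/(1+0.0345)^t    t·PV
  1     3,875.00     3,745.7709     3,745.7709
  2     3,875.00     3,620.8515     7,241.7031
  3     3,875.00     3,500.0981    10,500.2944
  4     3,875.00     3,383.3718    13,533.4873
  5     3,875.00     3,270.5382    16,352.6912
  6     3,875.00     3,161.4676    18,968.8057
  7     3,875.00     3,056.0344    21,392.2410
  8     3,875.00     2,954.1174    23,632.9390
  9    53,875.00    39,702.0405   357,318.3646
  Σ                 66,394.2905   472,686.2970
P = 66,394.2905; Macaulay duration = 472,686.2970 / 66,394.2905 = 7.11938 years.
Modified duration = D_Mac / (1 + y) = 7.11938 / 1.0345 = 6.88195 years.

6.8820 years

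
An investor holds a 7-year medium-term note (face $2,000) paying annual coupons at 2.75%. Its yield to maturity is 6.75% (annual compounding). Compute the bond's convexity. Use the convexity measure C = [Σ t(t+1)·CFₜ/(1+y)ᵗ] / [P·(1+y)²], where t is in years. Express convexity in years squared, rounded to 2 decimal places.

43.39

With y = 0.0675:
  t   CF        PV=CF/(1+0.0675)^t    t·PV        t(t+1)·PV
  1        55.00        51.5222        51.5222         103.0445
  2        55.00        48.2644        96.5288         289.5864
  3        55.00        45.2126       135.6377         542.5506
  4        55.00        42.3537       169.4147         847.0736
  5        55.00        39.6756       198.3779       1,190.2674
  6        55.00        37.1668       223.0009       1,561.0064
  7     2,055.00     1,300.8782     9,106.1475      72,849.1799
  Σ                  1,565.0735     9,980.6297      77,382.7088
P = 1,565.0735.
Convexity = Σ t(t+1)·PV / [P·(1+y)²] = 77,382.7088 / (1,565.0735 × 1.139556) = 43.38838.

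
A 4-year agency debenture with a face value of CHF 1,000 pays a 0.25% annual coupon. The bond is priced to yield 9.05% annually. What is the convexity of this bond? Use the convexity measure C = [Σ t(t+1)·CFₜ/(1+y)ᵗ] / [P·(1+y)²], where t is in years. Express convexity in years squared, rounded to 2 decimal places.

With y = 0.0905:
  t   CF        PV=CF/(1+0.0905)^t    t·PV        t(t+1)·PV
  1         2.50         2.2925         2.2925           4.5851
  2         2.50         2.1023         4.2045          12.6136
  3         2.50         1.9278         5.7834          23.1337
  4     1,002.50       708.8947     2,835.5786      14,177.8931
  Σ                    715.2173     2,847.8591      14,218.2254
P = 715.2173.
Convexity = Σ t(t+1)·PV / [P·(1+y)²] = 14,218.2254 / (715.2173 × 1.189190) = 16.71691.

16.72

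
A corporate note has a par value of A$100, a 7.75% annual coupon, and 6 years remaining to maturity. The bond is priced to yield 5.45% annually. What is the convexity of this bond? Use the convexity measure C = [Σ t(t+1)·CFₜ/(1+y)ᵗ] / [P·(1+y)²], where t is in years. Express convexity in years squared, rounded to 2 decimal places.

30.09

With y = 0.0545:
  t   CF        PV=CF/(1+0.0545)^t    t·PV        t(t+1)·PV
  1         7.75         7.3495         7.3495          14.6989
  2         7.75         6.9696        13.9392          41.8177
  3         7.75         6.6094        19.8282          79.3128
  4         7.75         6.2678        25.0712         125.3561
  5         7.75         5.9439        29.7193         178.3159
  6       107.75        78.3678       470.2069       3,291.4485
  Σ                    111.5080       566.1143       3,730.9498
P = 111.5080.
Convexity = Σ t(t+1)·PV / [P·(1+y)²] = 3,730.9498 / (111.5080 × 1.111970) = 30.08988.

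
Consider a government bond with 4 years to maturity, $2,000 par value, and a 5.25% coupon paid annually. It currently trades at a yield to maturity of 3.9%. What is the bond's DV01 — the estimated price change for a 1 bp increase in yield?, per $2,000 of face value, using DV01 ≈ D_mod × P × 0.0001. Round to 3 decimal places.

$0.751

Periodic yield y = 0.039.
  t   CF        PV=CF/(1+0.039)^t    t·PV
  1       105.00       101.0587       101.0587
  2       105.00        97.2654       194.5307
  3       105.00        93.6144       280.8432
  4     2,105.00     1,806.3001     7,225.2005
  Σ                  2,098.2386     7,801.6331
P = 2,098.2386; D_Mac = 3.71818 yrs; D_mod = 3.57862 yrs.
DV01 ≈ 3.57862 × 2,098.2386 × 0.0001 = 0.750879.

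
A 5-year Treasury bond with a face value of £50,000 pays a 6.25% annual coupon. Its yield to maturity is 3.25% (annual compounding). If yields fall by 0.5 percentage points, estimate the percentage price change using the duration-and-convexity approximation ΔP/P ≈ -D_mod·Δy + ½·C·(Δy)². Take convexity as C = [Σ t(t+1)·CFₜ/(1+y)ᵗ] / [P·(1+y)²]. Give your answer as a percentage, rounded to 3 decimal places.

With y = 0.0325:
  t   CF        PV=CF/(1+0.0325)^t    t·PV        t(t+1)·PV
  1     3,125.00     3,026.6344     3,026.6344       6,053.2688
  2     3,125.00     2,931.3650     5,862.7300      17,588.1901
  3     3,125.00     2,839.0944     8,517.2833      34,069.1334
  4     3,125.00     2,749.7283    10,998.9131      54,994.5656
  5    53,125.00    45,273.9765   226,369.8827   1,358,219.2960
  Σ                 56,820.7987   254,775.4436   1,470,924.4539
P = 56,820.7987; D_Mac = 4.48384 yrs; D_mod = 4.34270 yrs; C = 24.28303.
Duration effect: -4.34270 × (-0.005) = +0.021714
Convexity effect: 0.5 × 24.28303 × (-0.005)² = +0.0003035
ΔP/P ≈ +0.021714 + 0.0003035 = +0.022017 = +2.2017%.

+2.202%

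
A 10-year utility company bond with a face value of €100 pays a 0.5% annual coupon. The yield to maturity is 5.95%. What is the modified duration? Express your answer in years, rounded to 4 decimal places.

9.1488 years

Periodic yield y = 0.0595. First find Macaulay duration:
  t   CF        PV=CF/(1+0.0595)^t    t·PV
  1         0.50         0.4719         0.4719
  2         0.50         0.4454         0.8908
  3         0.50         0.4204         1.2612
  4         0.50         0.3968         1.5872
  5         0.50         0.3745         1.8726
  6         0.50         0.3535         2.1209
  7         0.50         0.3336         2.3354
  8         0.50         0.3149         2.5191
  9         0.50         0.2972         2.6749
  10      100.50        56.3841       563.8407
  Σ                     59.7923       579.5747
P = 59.7923; Macaulay duration = 579.5747 / 59.7923 = 9.69313 years.
Modified duration = D_Mac / (1 + y) = 9.69313 / 1.0595 = 9.14878 years.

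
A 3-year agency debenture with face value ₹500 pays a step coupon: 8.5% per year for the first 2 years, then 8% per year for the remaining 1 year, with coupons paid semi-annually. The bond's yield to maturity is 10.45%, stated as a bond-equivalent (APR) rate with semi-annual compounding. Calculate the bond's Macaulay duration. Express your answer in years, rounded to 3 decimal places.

Periodic yield y = 0.05225. Discount each cash flow and weight by its period:
  t   CF        PV=CF/(1+0.05225)^t    t·PV
  1        21.25        20.1948        20.1948
  2        21.25        19.1920        38.3841
  3        21.25        18.2390        54.7171
  4        21.25        17.3334        69.3335
  5        20.00        15.5037        77.5185
  6       520.00       383.0802     2,298.4814
  Σ                    473.5432     2,558.6294
Price P = Σ PV = 473.5432.
Macaulay duration = Σ(t·PV) / P = 2,558.6294 / 473.5432 = 5.40316 half-year periods.
In years: 5.40316 / 2 = 2.70158 years.

2.702 years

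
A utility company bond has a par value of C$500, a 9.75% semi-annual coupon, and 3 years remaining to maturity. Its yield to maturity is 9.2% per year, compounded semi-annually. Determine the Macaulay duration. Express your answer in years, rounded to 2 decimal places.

Periodic yield y = 0.046. Discount each cash flow and weight by its period:
  t   CF        PV=CF/(1+0.046)^t    t·PV
  1       24.375        23.3031        23.3031
  2       24.375        22.2783        44.5565
  3       24.375        21.2985        63.8956
  4       24.375        20.3619        81.4475
  5       24.375        19.4664        97.3321
  6      524.375       400.3611     2,402.1666
  Σ                    507.0692     2,712.7014
Price P = Σ PV = 507.0692.
Macaulay duration = Σ(t·PV) / P = 2,712.7014 / 507.0692 = 5.34977 half-year periods.
In years: 5.34977 / 2 = 2.67488 years.

2.67 years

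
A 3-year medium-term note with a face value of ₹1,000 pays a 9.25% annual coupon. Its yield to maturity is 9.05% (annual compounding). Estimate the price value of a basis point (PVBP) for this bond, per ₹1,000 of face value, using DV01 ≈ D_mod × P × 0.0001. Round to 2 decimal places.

₹0.25

Periodic yield y = 0.0905.
  t   CF        PV=CF/(1+0.0905)^t    t·PV
  1        92.50        84.8235        84.8235
  2        92.50        77.7840       155.5680
  3     1,092.50       842.4506     2,527.3518
  Σ                  1,005.0581     2,767.7433
P = 1,005.0581; D_Mac = 2.75381 yrs; D_mod = 2.52528 yrs.
DV01 ≈ 2.52528 × 1,005.0581 × 0.0001 = 0.253805.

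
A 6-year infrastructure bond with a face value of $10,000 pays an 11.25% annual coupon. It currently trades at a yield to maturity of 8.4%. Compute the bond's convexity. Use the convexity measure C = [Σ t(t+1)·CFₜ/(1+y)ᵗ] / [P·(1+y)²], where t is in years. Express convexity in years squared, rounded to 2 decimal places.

26.00

With y = 0.084:
  t   CF        PV=CF/(1+0.084)^t    t·PV        t(t+1)·PV
  1     1,125.00     1,037.8229     1,037.8229       2,075.6458
  2     1,125.00       957.4012     1,914.8024       5,744.4071
  3     1,125.00       883.2114     2,649.6343      10,598.5370
  4     1,125.00       814.7707     3,259.0827      16,295.4137
  5     1,125.00       751.6335     3,758.1674      22,549.0041
  6    11,125.00     6,856.8449    41,141.0694     287,987.4861
  Σ                 11,301.6845    53,760.5790     345,250.4938
P = 11,301.6845.
Convexity = Σ t(t+1)·PV / [P·(1+y)²] = 345,250.4938 / (11,301.6845 × 1.175056) = 25.99756.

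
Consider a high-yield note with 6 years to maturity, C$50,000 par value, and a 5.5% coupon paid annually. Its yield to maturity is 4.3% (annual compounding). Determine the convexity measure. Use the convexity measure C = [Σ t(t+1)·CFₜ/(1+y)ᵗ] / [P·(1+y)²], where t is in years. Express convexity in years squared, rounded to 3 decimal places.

32.602

With y = 0.043:
  t   CF        PV=CF/(1+0.043)^t    t·PV        t(t+1)·PV
  1     2,750.00     2,636.6251     2,636.6251       5,273.2502
  2     2,750.00     2,527.9244     5,055.8487      15,167.5462
  3     2,750.00     2,423.7051     7,271.1152      29,084.4607
  4     2,750.00     2,323.7824     9,295.1296      46,475.6482
  5     2,750.00     2,227.9793    11,139.8965      66,839.3790
  6    52,750.00    40,974.7784   245,848.6704   1,720,940.6925
  Σ                 53,114.7946   281,247.2855   1,883,780.9768
P = 53,114.7946.
Convexity = Σ t(t+1)·PV / [P·(1+y)²] = 1,883,780.9768 / (53,114.7946 × 1.087849) = 32.60215.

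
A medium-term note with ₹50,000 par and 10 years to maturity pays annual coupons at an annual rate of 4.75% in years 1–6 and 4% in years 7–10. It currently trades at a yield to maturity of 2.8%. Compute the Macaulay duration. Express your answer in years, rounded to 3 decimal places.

8.341 years

Periodic yield y = 0.028. Discount each cash flow and weight by its year:
  t   CF        PV=CF/(1+0.028)^t    t·PV
  1     2,375.00     2,310.3113     2,310.3113
  2     2,375.00     2,247.3845     4,494.7690
  3     2,375.00     2,186.1717     6,558.5151
  4     2,375.00     2,126.6262     8,506.5047
  5     2,375.00     2,068.7025    10,343.5125
  6     2,375.00     2,012.3565    12,074.1391
  7     2,000.00     1,648.4592    11,539.2141
  8     2,000.00     1,603.5595    12,828.4760
  9     2,000.00     1,559.8828    14,038.9450
  10   52,000.00    39,452.2882   394,522.8820
  Σ                 57,215.7424   477,217.2690
Price P = Σ PV = 57,215.7424.
Macaulay duration = Σ(t·PV) / P = 477,217.2690 / 57,215.7424 = 8.34066 years.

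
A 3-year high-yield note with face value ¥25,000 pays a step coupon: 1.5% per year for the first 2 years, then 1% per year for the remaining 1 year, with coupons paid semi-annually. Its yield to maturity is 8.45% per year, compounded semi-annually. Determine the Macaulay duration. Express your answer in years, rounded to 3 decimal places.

Periodic yield y = 0.04225. Discount each cash flow and weight by its period:
  t   CF        PV=CF/(1+0.04225)^t    t·PV
  1       187.50       179.8993       179.8993
  2       187.50       172.6066       345.2133
  3       187.50       165.6096       496.8289
  4       187.50       158.8963       635.5850
  5       125.00       101.6367       508.1834
  6    25,125.00    19,600.8384   117,605.0303
  Σ                 20,379.4868   119,770.7401
Price P = Σ PV = 20,379.4868.
Macaulay duration = Σ(t·PV) / P = 119,770.7401 / 20,379.4868 = 5.87702 half-year periods.
In years: 5.87702 / 2 = 2.93851 years.

2.939 years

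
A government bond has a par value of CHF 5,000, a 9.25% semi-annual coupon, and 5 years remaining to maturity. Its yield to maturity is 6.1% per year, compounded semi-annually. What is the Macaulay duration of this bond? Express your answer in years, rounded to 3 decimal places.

4.176 years

Periodic yield y = 0.0305. Discount each cash flow and weight by its period:
  t   CF        PV=CF/(1+0.0305)^t    t·PV
  1       231.25       224.4056       224.4056
  2       231.25       217.7638       435.5277
  3       231.25       211.3186       633.9558
  4       231.25       205.0642       820.2566
  5       231.25       198.9948       994.9741
  6       231.25       193.1051     1,158.6307
  7       231.25       187.3897     1,311.7281
  8       231.25       181.8435     1,454.7480
  9       231.25       176.4614     1,588.1528
  10    5,231.25     3,873.6958    38,736.9581
  Σ                  5,670.0426    47,359.3375
Price P = Σ PV = 5,670.0426.
Macaulay duration = Σ(t·PV) / P = 47,359.3375 / 5,670.0426 = 8.35255 half-year periods.
In years: 8.35255 / 2 = 4.17628 years.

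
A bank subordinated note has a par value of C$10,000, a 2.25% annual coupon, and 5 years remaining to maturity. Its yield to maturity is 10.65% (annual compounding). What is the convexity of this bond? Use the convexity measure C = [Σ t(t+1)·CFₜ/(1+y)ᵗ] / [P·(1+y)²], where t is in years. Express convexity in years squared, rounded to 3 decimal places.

With y = 0.1065:
  t   CF        PV=CF/(1+0.1065)^t    t·PV        t(t+1)·PV
  1       225.00       203.3439       203.3439         406.6878
  2       225.00       183.7721       367.5443       1,102.6329
  3       225.00       166.0842       498.2525       1,993.0101
  4       225.00       150.0987       600.3947       3,001.9734
  5    10,225.00     6,164.6188    30,823.0939     184,938.5636
  Σ                  6,867.9177    32,492.6293     191,442.8677
P = 6,867.9177.
Convexity = Σ t(t+1)·PV / [P·(1+y)²] = 191,442.8677 / (6,867.9177 × 1.224342) = 22.76729.

22.767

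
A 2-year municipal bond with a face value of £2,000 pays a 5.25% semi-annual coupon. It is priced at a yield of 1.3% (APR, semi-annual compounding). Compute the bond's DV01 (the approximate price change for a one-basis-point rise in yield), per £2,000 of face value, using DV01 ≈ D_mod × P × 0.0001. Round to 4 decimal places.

Periodic yield y = 0.0065.
  t   CF        PV=CF/(1+0.0065)^t    t·PV
  1        52.50        52.1610        52.1610
  2        52.50        51.8241       103.6482
  3        52.50        51.4894       154.4682
  4     2,052.50     1,999.9910     7,999.9641
  Σ                  2,155.4655     8,310.2415
P = 2,155.4655; D_Mac = 3.85543 half-year periods = 1.92771 yrs; D_mod = 1.91526 yrs.
DV01 ≈ 1.91526 × 2,155.4655 × 0.0001 = 0.412829.

£0.4128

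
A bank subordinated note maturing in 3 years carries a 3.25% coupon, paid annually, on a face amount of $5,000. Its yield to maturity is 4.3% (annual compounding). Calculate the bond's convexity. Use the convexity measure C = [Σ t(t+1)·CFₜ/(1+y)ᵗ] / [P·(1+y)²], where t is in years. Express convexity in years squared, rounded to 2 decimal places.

With y = 0.043:
  t   CF        PV=CF/(1+0.043)^t    t·PV        t(t+1)·PV
  1       162.50       155.8006       155.8006         311.6012
  2       162.50       149.3773       298.7547         896.2641
  3     5,162.50     4,549.9554    13,649.8662      54,599.4648
  Σ                  4,855.1333    14,104.4215      55,807.3300
P = 4,855.1333.
Convexity = Σ t(t+1)·PV / [P·(1+y)²] = 55,807.3300 / (4,855.1333 × 1.087849) = 10.56626.

10.57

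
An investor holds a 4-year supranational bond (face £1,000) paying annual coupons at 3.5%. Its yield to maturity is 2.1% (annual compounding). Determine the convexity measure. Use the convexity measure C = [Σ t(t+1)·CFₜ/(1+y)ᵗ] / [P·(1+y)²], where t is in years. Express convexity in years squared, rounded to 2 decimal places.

With y = 0.021:
  t   CF        PV=CF/(1+0.021)^t    t·PV        t(t+1)·PV
  1        35.00        34.2801        34.2801          68.5602
  2        35.00        33.5750        67.1501         201.4502
  3        35.00        32.8845        98.6534         394.6136
  4     1,035.00       952.4395     3,809.7579      19,048.7893
  Σ                  1,053.1791     4,009.8415      19,713.4134
P = 1,053.1791.
Convexity = Σ t(t+1)·PV / [P·(1+y)²] = 19,713.4134 / (1,053.1791 × 1.042441) = 17.95594.

17.96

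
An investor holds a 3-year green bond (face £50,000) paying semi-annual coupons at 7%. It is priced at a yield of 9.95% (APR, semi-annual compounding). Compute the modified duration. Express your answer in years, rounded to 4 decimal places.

2.6160 years

Periodic yield y = 0.04975. First find Macaulay duration:
  t   CF        PV=CF/(1+0.04975)^t    t·PV
  1     1,750.00     1,667.0636     1,667.0636
  2     1,750.00     1,588.0577     3,176.1154
  3     1,750.00     1,512.7961     4,538.3883
  4     1,750.00     1,441.1013     5,764.4053
  5     1,750.00     1,372.8043     6,864.0215
  6    51,750.00    38,671.8594   232,031.1565
  Σ                 46,253.6824   254,041.1506
P = 46,253.6824; Macaulay duration = 254,041.1506 / 46,253.6824 = 5.49234 half-year periods = 2.74617 years.
Modified duration = D_Mac / (1 + y) = 2.74617 / 1.04975 = 2.61602 years.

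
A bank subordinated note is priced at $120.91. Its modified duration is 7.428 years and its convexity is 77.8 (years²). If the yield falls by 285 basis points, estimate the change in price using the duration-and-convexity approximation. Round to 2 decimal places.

+$29.42

Duration effect: -D_mod·Δy = -7.428 × (-0.0285) = +0.211698
Convexity effect: ½·C·(Δy)² = 0.5 × 77.8 × (-0.0285)² = +0.031596525
ΔP/P ≈ +0.211698 + 0.031596525 = +0.243294525
ΔP ≈ 120.91 × (+0.243294525) = +29.41674101775.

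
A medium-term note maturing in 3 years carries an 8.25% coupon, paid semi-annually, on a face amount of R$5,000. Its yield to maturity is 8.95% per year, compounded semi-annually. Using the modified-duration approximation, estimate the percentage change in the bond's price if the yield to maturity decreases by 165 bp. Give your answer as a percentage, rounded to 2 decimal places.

Periodic yield y = 0.04475. Modified duration first:
  t   CF        PV=CF/(1+0.04475)^t    t·PV
  1       206.25       197.4156       197.4156
  2       206.25       188.9597       377.9194
  3       206.25       180.8660       542.5979
  4       206.25       173.1189       692.4755
  5       206.25       165.7036       828.5182
  6     5,206.25     4,003.6005    24,021.6033
  Σ                  4,909.6644    26,660.5299
P = 4,909.6644; D_Mac = 5.43021 half-year periods = 2.71511 yrs; D_mod = 2.71511/(1+0.04475) = 2.59881 yrs.
ΔP/P ≈ -D_mod · Δy = -2.59881 × (-0.0165) = +0.042880 = +4.2880%.

+4.29%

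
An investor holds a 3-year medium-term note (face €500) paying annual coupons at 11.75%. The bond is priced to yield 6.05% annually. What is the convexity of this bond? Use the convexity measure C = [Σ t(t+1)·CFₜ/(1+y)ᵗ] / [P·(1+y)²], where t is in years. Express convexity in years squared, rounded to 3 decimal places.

9.331

With y = 0.0605:
  t   CF        PV=CF/(1+0.0605)^t    t·PV        t(t+1)·PV
  1        58.75        55.3984        55.3984         110.7968
  2        58.75        52.2380       104.4760         313.4280
  3       558.75       468.4740     1,405.4221       5,621.6883
  Σ                    576.1104     1,565.2965       6,045.9131
P = 576.1104.
Convexity = Σ t(t+1)·PV / [P·(1+y)²] = 6,045.9131 / (576.1104 × 1.124660) = 9.33114.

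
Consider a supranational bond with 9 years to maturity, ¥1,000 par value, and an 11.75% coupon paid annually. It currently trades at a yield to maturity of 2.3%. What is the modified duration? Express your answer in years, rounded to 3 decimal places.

6.618 years

Periodic yield y = 0.023. First find Macaulay duration:
  t   CF        PV=CF/(1+0.023)^t    t·PV
  1       117.50       114.8583       114.8583
  2       117.50       112.2759       224.5518
  3       117.50       109.7516       329.2549
  4       117.50       107.2841       429.1364
  5       117.50       104.8720       524.3602
  6       117.50       102.5142       615.0853
  7       117.50       100.2094       701.4657
  8       117.50        97.9564       783.6512
  9     1,117.50       910.6822     8,196.1394
  Σ                  1,760.4041    11,918.5031
P = 1,760.4041; Macaulay duration = 11,918.5031 / 1,760.4041 = 6.77032 years.
Modified duration = D_Mac / (1 + y) = 6.77032 / 1.023 = 6.61811 years.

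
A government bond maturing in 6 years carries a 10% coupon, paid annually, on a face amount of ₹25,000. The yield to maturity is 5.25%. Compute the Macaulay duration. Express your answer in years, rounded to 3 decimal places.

4.924 years

Periodic yield y = 0.0525. Discount each cash flow and weight by its year:
  t   CF        PV=CF/(1+0.0525)^t    t·PV
  1     2,500.00     2,375.2969     2,375.2969
  2     2,500.00     2,256.8142     4,513.6283
  3     2,500.00     2,144.2415     6,432.7245
  4     2,500.00     2,037.2841     8,149.1363
  5     2,500.00     1,935.6618     9,678.3091
  6    27,500.00    20,230.1949   121,381.1694
  Σ                 30,979.4934   152,530.2646
Price P = Σ PV = 30,979.4934.
Macaulay duration = Σ(t·PV) / P = 152,530.2646 / 30,979.4934 = 4.92359 years.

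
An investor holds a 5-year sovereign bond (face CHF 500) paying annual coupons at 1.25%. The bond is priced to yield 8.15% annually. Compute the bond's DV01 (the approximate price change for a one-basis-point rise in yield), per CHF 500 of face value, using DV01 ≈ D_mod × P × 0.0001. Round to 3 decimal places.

Periodic yield y = 0.0815.
  t   CF        PV=CF/(1+0.0815)^t    t·PV
  1         6.25         5.7790         5.7790
  2         6.25         5.3435        10.6870
  3         6.25         4.9408        14.8225
  4         6.25         4.5685        18.2740
  5       506.25       342.1625     1,710.8125
  Σ                    362.7944     1,760.3751
P = 362.7944; D_Mac = 4.85227 yrs; D_mod = 4.48661 yrs.
DV01 ≈ 4.48661 × 362.7944 × 0.0001 = 0.162772.

CHF 0.163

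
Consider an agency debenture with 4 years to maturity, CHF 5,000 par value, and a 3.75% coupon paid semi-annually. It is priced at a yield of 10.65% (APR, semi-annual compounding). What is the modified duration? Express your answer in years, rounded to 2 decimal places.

3.52 years

Periodic yield y = 0.05325. First find Macaulay duration:
  t   CF        PV=CF/(1+0.05325)^t    t·PV
  1        93.75        89.0102        89.0102
  2        93.75        84.5100       169.0201
  3        93.75        80.2374       240.7122
  4        93.75        76.1808       304.7231
  5        93.75        72.3292       361.6462
  6        93.75        68.6724       412.0346
  7        93.75        65.2005       456.4036
  8     5,093.75     3,363.4570    26,907.6562
  Σ                  3,899.5977    28,941.2063
P = 3,899.5977; Macaulay duration = 28,941.2063 / 3,899.5977 = 7.42159 half-year periods = 3.71079 years.
Modified duration = D_Mac / (1 + y) = 3.71079 / 1.05325 = 3.52318 years.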